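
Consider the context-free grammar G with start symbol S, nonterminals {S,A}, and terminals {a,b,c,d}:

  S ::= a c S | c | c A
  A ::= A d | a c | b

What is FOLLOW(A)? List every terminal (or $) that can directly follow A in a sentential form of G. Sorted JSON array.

Compute FIRST by fixpoint:
[1]
  A via A→a c: +{a}
  A via A→b: +{b}
  S via S→a c S: +{a}
  S via S→c: +{c}
  FIRST[S]={a,c}  FIRST[A]={a,b}
[2] done
  FIRST[S]={a,c}  FIRST[A]={a,b}

FOLLOW sets:
seed FOLLOW(S) with $
[1]
  A→A d: FOLLOW(A) ⊇ FIRST(d) = {d}; new: +{d}
  S→c A: FOLLOW(A) ⊇ FOLLOW(S) ⊇ {$}; new: +{$}
  FOLLOW[S]={$}  FOLLOW[A]={$,d}
[2] (stable)
  FOLLOW[S]={$}  FOLLOW[A]={$,d}

FOLLOW(A) = ["$", "d"]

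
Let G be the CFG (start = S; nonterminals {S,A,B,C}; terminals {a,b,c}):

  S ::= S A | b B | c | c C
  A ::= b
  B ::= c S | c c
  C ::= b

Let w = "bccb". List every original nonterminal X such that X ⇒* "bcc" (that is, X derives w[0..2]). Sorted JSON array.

Convert to CNF:
  S -> S A | T0 C | T1 B | c
  A -> b
  B -> T0 S | T0 T0
  C -> b
  T0 -> c
  T1 -> b

Fill CYK table bottom-up (cells [i..j] with 0 ≤ i ≤ j ≤ 2 only):
  [0..0]={A,C,T1}  "b"  orig:{A,C}
  [1..1]={S,T0}  "c"  orig:{S}
  [2..2]={S,T0}  "c"  orig:{S}
  [0..1]=∅  "bc"
  [1..2]={B}  "cc"
  [0..2]={S}  "bcc"

Original NTs in T[0,2] deriving "bcc": ["S"]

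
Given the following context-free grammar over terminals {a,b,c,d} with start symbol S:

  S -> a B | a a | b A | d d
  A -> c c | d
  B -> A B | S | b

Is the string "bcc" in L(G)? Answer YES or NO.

CNF form of G:
  S -> T1 B | T1 T1 | T2 A | T3 T3
  A -> T0 T0 | d
  B -> A B | T1 B | T1 T1 | T2 A | T3 T3 | b
  T0 -> c
  T1 -> a
  T2 -> b
  T3 -> d

CYK table (by increasing span):
  [0..0]={B,T2}  "b"  orig:{B}
  [1..1]={T0}  "c"  orig:{}
  [2..2]={T0}  "c"  orig:{}
  [0..1]=∅  "bc"
  [1..2]={A}  "cc"
  [0..2]={B,S}  "bcc"

S ∈ T[0,2] ⇒ YES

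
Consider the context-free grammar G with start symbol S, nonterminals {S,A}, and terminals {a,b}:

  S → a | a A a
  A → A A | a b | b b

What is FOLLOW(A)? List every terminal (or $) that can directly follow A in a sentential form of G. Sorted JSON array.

FIRST iteration:
round 1:
  A via A→a b: +{a}
  A via A→b b: +{b}
  S via S→a: +{a}
  FIRST(S)={a}  FIRST(A)={a,b}
round 2: (stable)
  FIRST(S)={a}  FIRST(A)={a,b}

FOLLOW iteration:
FOLLOW(S) := {$}
round 1:
  A→A A: FOLLOW(A) ⊇ FIRST(A) = {a,b}; new: +{a,b}
  S: {$}  A: {a,b}
round 2: (stable)
  S: {$}  A: {a,b}

FOLLOW(A) = ["a", "b"]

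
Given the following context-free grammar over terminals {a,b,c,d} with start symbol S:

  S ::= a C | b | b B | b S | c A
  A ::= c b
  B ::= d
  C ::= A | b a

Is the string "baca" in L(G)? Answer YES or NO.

CNF form of G:
  S -> T0 A | T1 B | T1 S | T2 C | b
  A -> T0 T1
  B -> d
  C -> T0 T1 | T1 T2
  T0 -> c
  T1 -> b
  T2 -> a

Fill CYK table bottom-up:
  T[0,0] 'b' = {S,T1}  orig:{S}
  T[1,1] 'a' = {T2}  orig:{}
  T[2,2] 'c' = {T0}  orig:{}
  T[3,3] 'a' = {T2}  orig:{}
  T[0,1] 'ba' = {C}
  T[1,2] 'ac' = ∅
  T[2,3] 'ca' = ∅
  T[0,2] 'bac' = ∅
  T[1,3] 'aca' = ∅
  T[0,3] 'baca' = ∅

S ∉ T[0,3] ⇒ NO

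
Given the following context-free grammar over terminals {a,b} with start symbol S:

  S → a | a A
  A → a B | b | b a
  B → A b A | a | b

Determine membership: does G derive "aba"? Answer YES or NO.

CNF form of G:
  S -> T0 A | a
  A -> T0 B | T1 T0 | b
  B -> A X2 | a | b
  T0 -> a
  T1 -> b
  X2 -> T1 A

Fill CYK table bottom-up:
  [0..0]={B,S,T0}  "a"  orig:{B,S}
  [1..1]={A,B,T1}  "b"  orig:{A,B}
  [2..2]={B,S,T0}  "a"  orig:{B,S}
  [0..1]={A,S}  "ab"
  [1..2]={A}  "ba"
  [0..2]={S}  "aba"

S ∈ T[0,2] ⇒ YES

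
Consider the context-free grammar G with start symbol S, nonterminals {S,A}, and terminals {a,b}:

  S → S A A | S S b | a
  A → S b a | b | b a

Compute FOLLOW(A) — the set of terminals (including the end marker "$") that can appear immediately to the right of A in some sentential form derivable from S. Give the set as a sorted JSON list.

FIRST sets, iterate to fixpoint:
pass 1:
  A via A→b: +{b}
  S via S→a: +{a}
  FIRST(S)={a}  FIRST(A)={b}
pass 2:
  A via A→S b a: +{a}
  FIRST(S)={a}  FIRST(A)={a,b}
pass 3: (stable)
  FIRST(S)={a}  FIRST(A)={a,b}

Compute FOLLOW by fixpoint:
seed FOLLOW(S) with $
[1]
  A→S b a: FOLLOW(S) ⊇ FIRST(b) = {b}; new: +{b}
  S→S A A: FOLLOW(S) ⊇ FIRST(A) = {a,b}; new: +{a}
  S→S A A: FOLLOW(A) ⊇ FIRST(A) = {a,b}; new: +{a,b}
  S→S A A: FOLLOW(A) ⊇ FOLLOW(S) ⊇ {$,a,b}; new: +{$}
  FOLLOW(S)={$,a,b}  FOLLOW(A)={$,a,b}
[2] done
  FOLLOW(S)={$,a,b}  FOLLOW(A)={$,a,b}

FOLLOW(A) = ["$", "a", "b"]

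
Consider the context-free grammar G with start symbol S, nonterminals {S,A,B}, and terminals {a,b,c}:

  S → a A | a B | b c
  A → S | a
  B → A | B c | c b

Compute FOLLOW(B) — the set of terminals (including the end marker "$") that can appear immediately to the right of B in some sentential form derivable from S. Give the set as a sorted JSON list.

Compute FIRST by fixpoint:
[1]
  A via A→a: +{a}
  B via B→A: +{a}
  B via B→c b: +{c}
  S via S→a A: +{a}
  S via S→b c: +{b}
  S: {a,b}  A: {a}  B: {a,c}
[2]
  A via A→S: +{b}
  B via B→A: +{b}
  S: {a,b}  A: {a,b}  B: {a,b,c}
[3] (no change)
  S: {a,b}  A: {a,b}  B: {a,b,c}

Compute FOLLOW by fixpoint:
FOLLOW(S) := {$}
round 1:
  B→B c: FOLLOW(B) ⊇ FIRST(c) = {c}; new: +{c}
  S→a A: FOLLOW(A) ⊇ FOLLOW(S) ⊇ {$}; new: +{$}
  S→a B: FOLLOW(B) ⊇ FOLLOW(S) ⊇ {$}; new: +{$}
  FOLLOW[S]={$}  FOLLOW[A]={$}  FOLLOW[B]={$,c}
round 2:
  B→A: FOLLOW(A) ⊇ FOLLOW(B) ⊇ {$,c}; new: +{c}
  FOLLOW[S]={$}  FOLLOW[A]={$,c}  FOLLOW[B]={$,c}
round 3:
  A→S: FOLLOW(S) ⊇ FOLLOW(A) ⊇ {$,c}; new: +{c}
  FOLLOW[S]={$,c}  FOLLOW[A]={$,c}  FOLLOW[B]={$,c}
round 4: — fixpoint
  FOLLOW[S]={$,c}  FOLLOW[A]={$,c}  FOLLOW[B]={$,c}

FOLLOW(B) = ["$", "c"]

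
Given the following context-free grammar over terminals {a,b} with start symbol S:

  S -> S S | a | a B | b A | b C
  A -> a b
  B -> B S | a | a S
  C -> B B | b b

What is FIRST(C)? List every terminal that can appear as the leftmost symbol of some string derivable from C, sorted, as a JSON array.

FIRST iteration:
round 1:
  A via A→a b: +{a}
  B via B→a: +{a}
  C via C→B B: +{a}
  C via C→b b: +{b}
  S via S→a: +{a}
  S via S→b A: +{b}
  FIRST[S]={a,b}  FIRST[A]={a}  FIRST[B]={a}  FIRST[C]={a,b}
round 2: done
  FIRST[S]={a,b}  FIRST[A]={a}  FIRST[B]={a}  FIRST[C]={a,b}

FIRST(C) = ["a", "b"]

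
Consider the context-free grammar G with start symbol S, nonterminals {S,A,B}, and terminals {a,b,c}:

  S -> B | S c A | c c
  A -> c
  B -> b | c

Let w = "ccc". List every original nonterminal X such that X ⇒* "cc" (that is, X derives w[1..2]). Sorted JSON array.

CNF form of G:
  S -> S X1 | T0 T0 | b | c
  A -> c
  B -> b | c
  T0 -> c
  X1 -> T0 A

CYK fill — only the sub-triangle for w[1..2]:
  cell(1,1) c: {A,B,S,T0}  orig:{A,B,S}
  cell(2,2) c: {A,B,S,T0}  orig:{A,B,S}
  cell(1,2) cc: {S,X1}  orig:{S}

Original NTs in T[1,2] deriving "cc": ["S"]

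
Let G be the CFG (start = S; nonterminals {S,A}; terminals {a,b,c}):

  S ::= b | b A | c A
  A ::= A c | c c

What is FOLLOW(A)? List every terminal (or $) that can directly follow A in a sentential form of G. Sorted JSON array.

FIRST sets, iterate to fixpoint:
pass 1:
  A via A→c c: +{c}
  S via S→b: +{b}
  S via S→c A: +{c}
  S: {b,c}  A: {c}
pass 2: done
  S: {b,c}  A: {c}

FOLLOW sets:
initialize: $ ∈ FOLLOW(S)
pass 1:
  A→A c: FOLLOW(A) ⊇ FIRST(c) = {c}; new: +{c}
  S→b A: FOLLOW(A) ⊇ FOLLOW(S) ⊇ {$}; new: +{$}
  FOLLOW[S]={$}  FOLLOW[A]={$,c}
pass 2: (stable)
  FOLLOW[S]={$}  FOLLOW[A]={$,c}

FOLLOW(A) = ["$", "c"]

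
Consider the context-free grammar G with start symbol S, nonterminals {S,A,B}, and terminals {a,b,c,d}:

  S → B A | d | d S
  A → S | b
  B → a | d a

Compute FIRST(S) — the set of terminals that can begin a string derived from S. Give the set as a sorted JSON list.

Compute FIRST by fixpoint:
iter 1:
  A via A→b: +{b}
  B via B→a: +{a}
  B via B→d a: +{d}
  S via S→B A: +{a,d}
  FIRST[S]={a,d}  FIRST[A]={b}  FIRST[B]={a,d}
iter 2:
  A via A→S: +{a,d}
  FIRST[S]={a,d}  FIRST[A]={a,b,d}  FIRST[B]={a,d}
iter 3: — fixpoint
  FIRST[S]={a,d}  FIRST[A]={a,b,d}  FIRST[B]={a,d}

FIRST(S) = ["a", "d"]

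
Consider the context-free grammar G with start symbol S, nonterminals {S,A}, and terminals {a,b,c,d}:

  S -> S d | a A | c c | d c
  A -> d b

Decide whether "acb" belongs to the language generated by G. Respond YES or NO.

Convert to CNF:
  S -> S T0 | T0 T3 | T2 A | T3 T3
  A -> T0 T1
  T0 -> d
  T1 -> b
  T2 -> a
  T3 -> c

Fill CYK table bottom-up:
  [0..0]={T2}  "a"  orig:{}
  [1..1]={T3}  "c"  orig:{}
  [2..2]={T1}  "b"  orig:{}
  [0..1]=∅  "ac"
  [1..2]=∅  "cb"
  [0..2]=∅  "acb"

S ∉ T[0,2] ⇒ NO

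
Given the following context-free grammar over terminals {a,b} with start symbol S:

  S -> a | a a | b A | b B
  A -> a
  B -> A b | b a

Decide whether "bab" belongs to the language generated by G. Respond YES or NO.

Convert to CNF:
  S -> T0 A | T0 B | T1 T1 | a
  A -> a
  B -> A T0 | T0 T1
  T0 -> b
  T1 -> a

CYK fill:
  [0..0]={T0}  "b"  orig:{}
  [1..1]={A,S,T1}  "a"  orig:{A,S}
  [2..2]={T0}  "b"  orig:{}
  [0..1]={B,S}  "ba"
  [1..2]={B}  "ab"
  [0..2]={S}  "bab"

S ∈ T[0,2] ⇒ YES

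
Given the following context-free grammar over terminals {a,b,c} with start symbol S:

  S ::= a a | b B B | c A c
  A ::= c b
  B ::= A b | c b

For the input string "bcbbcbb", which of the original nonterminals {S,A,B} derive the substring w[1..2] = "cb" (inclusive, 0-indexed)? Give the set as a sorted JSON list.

CNF form of G:
  S -> T0 X4 | T1 X3 | T2 T2
  A -> T0 T1
  B -> A T1 | T0 T1
  T0 -> c
  T1 -> b
  T2 -> a
  X3 -> B B
  X4 -> A T0

CYK fill, restricted to cells inside w[1..2]:
  T[1,1] 'c' = {T0}  orig:{}
  T[2,2] 'b' = {T1}  orig:{}
  T[1,2] 'cb' = {A,B}

Original NTs in T[1,2] deriving "cb": ["A", "B"]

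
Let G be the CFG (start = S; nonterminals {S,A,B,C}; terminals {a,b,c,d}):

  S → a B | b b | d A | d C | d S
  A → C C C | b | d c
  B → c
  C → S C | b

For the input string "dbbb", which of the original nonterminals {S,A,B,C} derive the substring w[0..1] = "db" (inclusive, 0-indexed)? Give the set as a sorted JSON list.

CNF form of G:
  S -> T0 A | T0 C | T0 S | T2 B | T3 T3
  A -> C X4 | T0 T1 | b
  B -> c
  C -> S C | b
  T0 -> d
  T1 -> c
  T2 -> a
  T3 -> b
  X4 -> C C

CYK fill — only the sub-triangle for w[0..1]:
  [0..0]={T0}  "d"  orig:{}
  [1..1]={A,C,T3}  "b"  orig:{A,C}
  [0..1]={S}  "db"

Original NTs in T[0,1] deriving "db": ["S"]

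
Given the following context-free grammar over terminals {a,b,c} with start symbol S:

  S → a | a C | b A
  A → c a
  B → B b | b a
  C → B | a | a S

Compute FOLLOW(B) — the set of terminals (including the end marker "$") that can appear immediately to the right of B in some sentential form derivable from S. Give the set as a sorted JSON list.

Compute FIRST by fixpoint:
pass 1:
  A via A→c a: +{c}
  B via B→b a: +{b}
  C via C→B: +{b}
  C via C→a: +{a}
  S via S→a: +{a}
  S via S→b A: +{b}
  S: {a,b}  A: {c}  B: {b}  C: {a,b}
pass 2: done
  S: {a,b}  A: {c}  B: {b}  C: {a,b}

FOLLOW iteration:
FOLLOW(S) := {$}
round 1:
  B→B b: FOLLOW(B) ⊇ FIRST(b) = {b}; new: +{b}
  S→a C: FOLLOW(C) ⊇ FOLLOW(S) ⊇ {$}; new: +{$}
  S→b A: FOLLOW(A) ⊇ FOLLOW(S) ⊇ {$}; new: +{$}
  S: {$}  A: {$}  B: {b}  C: {$}
round 2:
  C→B: FOLLOW(B) ⊇ FOLLOW(C) ⊇ {$}; new: +{$}
  S: {$}  A: {$}  B: {$,b}  C: {$}
round 3: (stable)
  S: {$}  A: {$}  B: {$,b}  C: {$}

FOLLOW(B) = ["$", "b"]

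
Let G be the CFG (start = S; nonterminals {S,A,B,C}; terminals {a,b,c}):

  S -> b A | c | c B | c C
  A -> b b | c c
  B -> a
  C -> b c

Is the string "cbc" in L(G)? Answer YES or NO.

CNF form of G:
  S -> T0 A | T1 B | T1 C | c
  A -> T0 T0 | T1 T1
  B -> a
  C -> T0 T1
  T0 -> b
  T1 -> c

Fill CYK table bottom-up:
  cell(0,0) c: {S,T1}  orig:{S}
  cell(1,1) b: {T0}  orig:{}
  cell(2,2) c: {S,T1}  orig:{S}
  cell(0,1) cb: ∅
  cell(1,2) bc: {C}
  cell(0,2) cbc: {S}

S ∈ T[0,2] ⇒ YES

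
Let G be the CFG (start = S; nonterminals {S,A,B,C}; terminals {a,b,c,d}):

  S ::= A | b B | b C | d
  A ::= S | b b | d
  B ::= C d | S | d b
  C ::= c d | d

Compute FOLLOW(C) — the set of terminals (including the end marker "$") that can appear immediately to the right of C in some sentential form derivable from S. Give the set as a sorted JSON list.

Compute FIRST by fixpoint:
pass 1:
  A via A→b b: +{b}
  A via A→d: +{d}
  B via B→d b: +{d}
  C via C→c d: +{c}
  C via C→d: +{d}
  S via S→A: +{b,d}
  FIRST(S)={b,d}  FIRST(A)={b,d}  FIRST(B)={d}  FIRST(C)={c,d}
pass 2:
  B via B→C d: +{c}
  B via B→S: +{b}
  FIRST(S)={b,d}  FIRST(A)={b,d}  FIRST(B)={b,c,d}  FIRST(C)={c,d}
pass 3: done
  FIRST(S)={b,d}  FIRST(A)={b,d}  FIRST(B)={b,c,d}  FIRST(C)={c,d}

Compute FOLLOW by fixpoint:
FOLLOW(S) := {$}
pass 1:
  B→C d: FOLLOW(C) ⊇ FIRST(d) = {d}; new: +{d}
  S→A: FOLLOW(A) ⊇ FOLLOW(S) ⊇ {$}; new: +{$}
  S→b B: FOLLOW(B) ⊇ FOLLOW(S) ⊇ {$}; new: +{$}
  S→b C: FOLLOW(C) ⊇ FOLLOW(S) ⊇ {$}; new: +{$}
  FOLLOW(S)={$}  FOLLOW(A)={$}  FOLLOW(B)={$}  FOLLOW(C)={$,d}
pass 2: (stable)
  FOLLOW(S)={$}  FOLLOW(A)={$}  FOLLOW(B)={$}  FOLLOW(C)={$,d}

FOLLOW(C) = ["$", "d"]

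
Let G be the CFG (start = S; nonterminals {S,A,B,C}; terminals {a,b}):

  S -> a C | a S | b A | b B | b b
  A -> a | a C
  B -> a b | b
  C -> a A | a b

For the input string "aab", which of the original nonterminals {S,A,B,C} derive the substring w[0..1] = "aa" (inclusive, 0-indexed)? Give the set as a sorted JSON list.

Convert to CNF:
  S -> T0 C | T0 S | T1 A | T1 B | T1 T1
  A -> T0 C | a
  B -> T0 T1 | b
  C -> T0 A | T0 T1
  T0 -> a
  T1 -> b

CYK table (by increasing span), restricted to cells inside w[0..1]:
  T[0,0] 'a' = {A,T0}  orig:{A}
  T[1,1] 'a' = {A,T0}  orig:{A}
  T[0,1] 'aa' = {C}

Original NTs in T[0,1] deriving "aa": ["C"]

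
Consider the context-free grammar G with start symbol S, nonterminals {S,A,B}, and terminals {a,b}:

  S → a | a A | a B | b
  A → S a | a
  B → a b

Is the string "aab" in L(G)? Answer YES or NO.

Convert to CNF:
  S -> T0 A | T0 B | a | b
  A -> S T0 | a
  B -> T0 T1
  T0 -> a
  T1 -> b

CYK fill:
  [0..0]={A,S,T0}  "a"  orig:{A,S}
  [1..1]={A,S,T0}  "a"  orig:{A,S}
  [2..2]={S,T1}  "b"  orig:{S}
  [0..1]={A,S}  "aa"
  [1..2]={B}  "ab"
  [0..2]={S}  "aab"

S ∈ T[0,2] ⇒ YES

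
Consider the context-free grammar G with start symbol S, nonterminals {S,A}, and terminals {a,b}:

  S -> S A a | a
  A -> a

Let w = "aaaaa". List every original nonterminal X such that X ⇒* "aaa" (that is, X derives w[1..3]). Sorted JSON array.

Convert to CNF:
  S -> S X1 | a
  A -> a
  T0 -> a
  X1 -> A T0

Fill CYK table bottom-up (cells [i..j] with 1 ≤ i ≤ j ≤ 3 only):
  [1..1]={A,S,T0}  "a"  orig:{A,S}
  [2..2]={A,S,T0}  "a"  orig:{A,S}
  [3..3]={A,S,T0}  "a"  orig:{A,S}
  [1..2]={X1}  "aa"  orig:{}
  [2..3]={X1}  "aa"  orig:{}
  [1..3]={S}  "aaa"

Original NTs in T[1,3] deriving "aaa": ["S"]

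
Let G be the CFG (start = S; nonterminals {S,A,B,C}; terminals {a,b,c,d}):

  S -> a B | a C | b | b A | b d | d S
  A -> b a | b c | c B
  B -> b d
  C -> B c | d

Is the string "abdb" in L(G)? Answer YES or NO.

CNF form of G:
  S -> T0 A | T0 T3 | T1 B | T1 C | T3 S | b
  A -> T0 T1 | T0 T2 | T2 B
  B -> T0 T3
  C -> B T2 | d
  T0 -> b
  T1 -> a
  T2 -> c
  T3 -> d

CYK table (by increasing span):
  cell(0,0) a: {T1}  orig:{}
  cell(1,1) b: {S,T0}  orig:{S}
  cell(2,2) d: {C,T3}  orig:{C}
  cell(3,3) b: {S,T0}  orig:{S}
  cell(0,1) ab: ∅
  cell(1,2) bd: {B,S}
  cell(2,3) db: {S}
  cell(0,2) abd: {S}
  cell(1,3) bdb: ∅
  cell(0,3) abdb: ∅

S ∉ T[0,3] ⇒ NO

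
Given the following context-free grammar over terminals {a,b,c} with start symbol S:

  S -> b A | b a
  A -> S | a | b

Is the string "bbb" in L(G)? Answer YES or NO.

CNF form of G:
  S -> T0 A | T0 T1
  A -> T0 A | T0 T1 | a | b
  T0 -> b
  T1 -> a

Fill CYK table bottom-up:
  [0..0]={A,T0}  "b"  orig:{A}
  [1..1]={A,T0}  "b"  orig:{A}
  [2..2]={A,T0}  "b"  orig:{A}
  [0..1]={A,S}  "bb"
  [1..2]={A,S}  "bb"
  [0..2]={A,S}  "bbb"

S ∈ T[0,2] ⇒ YES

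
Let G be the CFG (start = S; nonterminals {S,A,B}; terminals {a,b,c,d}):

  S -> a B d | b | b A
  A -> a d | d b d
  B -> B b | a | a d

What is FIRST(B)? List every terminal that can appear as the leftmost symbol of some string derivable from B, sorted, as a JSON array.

FIRST sets, iterate to fixpoint:
round 1:
  A via A→a d: +{a}
  A via A→d b d: +{d}
  B via B→a: +{a}
  S via S→a B d: +{a}
  S via S→b: +{b}
  FIRST(S)={a,b}  FIRST(A)={a,d}  FIRST(B)={a}
round 2: done
  FIRST(S)={a,b}  FIRST(A)={a,d}  FIRST(B)={a}

FIRST(B) = ["a"]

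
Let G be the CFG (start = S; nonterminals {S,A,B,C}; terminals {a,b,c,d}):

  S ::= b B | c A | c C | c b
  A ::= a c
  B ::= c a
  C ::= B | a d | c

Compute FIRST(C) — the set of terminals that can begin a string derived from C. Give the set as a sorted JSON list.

FIRST iteration:
[1]
  A via A→a c: +{a}
  B via B→c a: +{c}
  C via C→B: +{c}
  C via C→a d: +{a}
  S via S→b B: +{b}
  S via S→c A: +{c}
  FIRST[S]={b,c}  FIRST[A]={a}  FIRST[B]={c}  FIRST[C]={a,c}
[2] (no change)
  FIRST[S]={b,c}  FIRST[A]={a}  FIRST[B]={c}  FIRST[C]={a,c}

FIRST(C) = ["a", "c"]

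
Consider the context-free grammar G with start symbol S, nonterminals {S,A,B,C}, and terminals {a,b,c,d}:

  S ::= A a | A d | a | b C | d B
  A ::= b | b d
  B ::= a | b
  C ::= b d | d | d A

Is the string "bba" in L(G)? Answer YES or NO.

Convert to CNF:
  S -> A T1 | A T2 | T0 C | T1 B | a
  A -> T0 T1 | b
  B -> a | b
  C -> T0 T1 | T1 A | d
  T0 -> b
  T1 -> d
  T2 -> a

CYK table (by increasing span):
  T[0,0] 'b' = {A,B,T0}  orig:{A,B}
  T[1,1] 'b' = {A,B,T0}  orig:{A,B}
  T[2,2] 'a' = {B,S,T2}  orig:{B,S}
  T[0,1] 'bb' = ∅
  T[1,2] 'ba' = {S}
  T[0,2] 'bba' = ∅

S ∉ T[0,2] ⇒ NO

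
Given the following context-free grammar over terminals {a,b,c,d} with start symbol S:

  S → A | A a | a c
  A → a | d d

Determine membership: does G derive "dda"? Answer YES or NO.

Convert to CNF:
  S -> A T1 | T0 T0 | T1 T2 | a
  A -> T0 T0 | a
  T0 -> d
  T1 -> a
  T2 -> c

Fill CYK table bottom-up:
  T[0,0] 'd' = {T0}  orig:{}
  T[1,1] 'd' = {T0}  orig:{}
  T[2,2] 'a' = {A,S,T1}  orig:{A,S}
  T[0,1] 'dd' = {A,S}
  T[1,2] 'da' = ∅
  T[0,2] 'dda' = {S}

S ∈ T[0,2] ⇒ YES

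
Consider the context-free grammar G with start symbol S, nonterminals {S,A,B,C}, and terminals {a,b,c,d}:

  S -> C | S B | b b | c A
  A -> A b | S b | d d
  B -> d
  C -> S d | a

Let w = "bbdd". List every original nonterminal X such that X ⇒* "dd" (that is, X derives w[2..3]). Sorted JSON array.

Convert to CNF:
  S -> S B | S T1 | T0 T0 | T2 A | a
  A -> A T0 | S T0 | T1 T1
  B -> d
  C -> S T1 | a
  T0 -> b
  T1 -> d
  T2 -> c

CYK fill, restricted to cells inside w[2..3]:
  T[2,2] 'd' = {B,T1}  orig:{B}
  T[3,3] 'd' = {B,T1}  orig:{B}
  T[2,3] 'dd' = {A}

Original NTs in T[2,3] deriving "dd": ["A"]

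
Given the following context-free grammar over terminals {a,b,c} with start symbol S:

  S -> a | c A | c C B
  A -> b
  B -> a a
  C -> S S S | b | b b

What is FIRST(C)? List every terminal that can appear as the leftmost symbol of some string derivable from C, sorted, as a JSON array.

Compute FIRST by fixpoint:
[1]
  A via A→b: +{b}
  B via B→a a: +{a}
  C via C→b: +{b}
  S via S→a: +{a}
  S via S→c A: +{c}
  FIRST[S]={a,c}  FIRST[A]={b}  FIRST[B]={a}  FIRST[C]={b}
[2]
  C via C→S S S: +{a,c}
  FIRST[S]={a,c}  FIRST[A]={b}  FIRST[B]={a}  FIRST[C]={a,b,c}
[3] (stable)
  FIRST[S]={a,c}  FIRST[A]={b}  FIRST[B]={a}  FIRST[C]={a,b,c}

FIRST(C) = ["a", "b", "c"]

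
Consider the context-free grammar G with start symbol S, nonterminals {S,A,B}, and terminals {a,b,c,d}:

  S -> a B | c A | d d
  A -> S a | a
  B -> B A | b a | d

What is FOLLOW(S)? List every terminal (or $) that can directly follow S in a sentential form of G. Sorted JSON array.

FIRST sets, iterate to fixpoint:
[1]
  A via A→a: +{a}
  B via B→b a: +{b}
  B via B→d: +{d}
  S via S→a B: +{a}
  S via S→c A: +{c}
  S via S→d d: +{d}
  FIRST(S)={a,c,d}  FIRST(A)={a}  FIRST(B)={b,d}
[2]
  A via A→S a: +{c,d}
  FIRST(S)={a,c,d}  FIRST(A)={a,c,d}  FIRST(B)={b,d}
[3] done
  FIRST(S)={a,c,d}  FIRST(A)={a,c,d}  FIRST(B)={b,d}

FOLLOW iteration:
initialize: $ ∈ FOLLOW(S)
pass 1:
  A→S a: FOLLOW(S) ⊇ FIRST(a) = {a}; new: +{a}
  B→B A: FOLLOW(B) ⊇ FIRST(A) = {a,c,d}; new: +{a,c,d}
  B→B A: FOLLOW(A) ⊇ FOLLOW(B) ⊇ {a,c,d}; new: +{a,c,d}
  S→a B: FOLLOW(B) ⊇ FOLLOW(S) ⊇ {$,a}; new: +{$}
  S→c A: FOLLOW(A) ⊇ FOLLOW(S) ⊇ {$,a}; new: +{$}
  S: {$,a}  A: {$,a,c,d}  B: {$,a,c,d}
pass 2: — fixpoint
  S: {$,a}  A: {$,a,c,d}  B: {$,a,c,d}

FOLLOW(S) = ["$", "a"]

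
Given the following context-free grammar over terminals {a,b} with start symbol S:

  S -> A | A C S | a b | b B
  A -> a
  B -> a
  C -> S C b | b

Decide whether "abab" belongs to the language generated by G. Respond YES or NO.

CNF form of G:
  S -> A X3 | T0 B | T1 T0 | a
  A -> a
  B -> a
  C -> S X2 | b
  T0 -> b
  T1 -> a
  X2 -> C T0
  X3 -> C S

CYK fill:
  T[0,0] 'a' = {A,B,S,T1}  orig:{A,B,S}
  T[1,1] 'b' = {C,T0}  orig:{C}
  T[2,2] 'a' = {A,B,S,T1}  orig:{A,B,S}
  T[3,3] 'b' = {C,T0}  orig:{C}
  T[0,1] 'ab' = {S}
  T[1,2] 'ba' = {S,X3}  orig:{S}
  T[2,3] 'ab' = {S}
  T[0,2] 'aba' = {S}
  T[1,3] 'bab' = {X3}  orig:{}
  T[0,3] 'abab' = {S}

S ∈ T[0,3] ⇒ YES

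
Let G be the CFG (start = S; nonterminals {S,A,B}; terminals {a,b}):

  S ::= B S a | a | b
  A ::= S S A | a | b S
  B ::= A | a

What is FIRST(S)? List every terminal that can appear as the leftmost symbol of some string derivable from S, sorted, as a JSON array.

Compute FIRST by fixpoint:
pass 1:
  A via A→a: +{a}
  A via A→b S: +{b}
  B via B→A: +{a,b}
  S via S→B S a: +{a,b}
  FIRST[S]={a,b}  FIRST[A]={a,b}  FIRST[B]={a,b}
pass 2: (no change)
  FIRST[S]={a,b}  FIRST[A]={a,b}  FIRST[B]={a,b}

FIRST(S) = ["a", "b"]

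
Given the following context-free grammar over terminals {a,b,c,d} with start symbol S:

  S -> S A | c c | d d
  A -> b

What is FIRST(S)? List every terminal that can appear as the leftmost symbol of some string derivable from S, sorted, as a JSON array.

Compute FIRST by fixpoint:
pass 1:
  A via A→b: +{b}
  S via S→c c: +{c}
  S via S→d d: +{d}
  FIRST[S]={c,d}  FIRST[A]={b}
pass 2: (stable)
  FIRST[S]={c,d}  FIRST[A]={b}

FIRST(S) = ["c", "d"]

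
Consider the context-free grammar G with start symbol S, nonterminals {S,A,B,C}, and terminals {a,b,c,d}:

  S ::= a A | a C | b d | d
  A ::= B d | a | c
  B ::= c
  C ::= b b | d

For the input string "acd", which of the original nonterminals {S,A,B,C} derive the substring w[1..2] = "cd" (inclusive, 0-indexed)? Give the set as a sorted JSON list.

Convert to CNF:
  S -> T1 T0 | T2 A | T2 C | d
  A -> B T0 | a | c
  B -> c
  C -> T1 T1 | d
  T0 -> d
  T1 -> b
  T2 -> a

CYK fill, restricted to cells inside w[1..2]:
  cell(1,1) c: {A,B}
  cell(2,2) d: {C,S,T0}  orig:{C,S}
  cell(1,2) cd: {A}

Original NTs in T[1,2] deriving "cd": ["A"]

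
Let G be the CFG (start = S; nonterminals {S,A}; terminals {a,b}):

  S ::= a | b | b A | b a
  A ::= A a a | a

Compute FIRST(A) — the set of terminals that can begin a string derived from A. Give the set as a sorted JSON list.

FIRST sets, iterate to fixpoint:
round 1:
  A via A→a: +{a}
  S via S→a: +{a}
  S via S→b: +{b}
  S: {a,b}  A: {a}
round 2: done
  S: {a,b}  A: {a}

FIRST(A) = ["a"]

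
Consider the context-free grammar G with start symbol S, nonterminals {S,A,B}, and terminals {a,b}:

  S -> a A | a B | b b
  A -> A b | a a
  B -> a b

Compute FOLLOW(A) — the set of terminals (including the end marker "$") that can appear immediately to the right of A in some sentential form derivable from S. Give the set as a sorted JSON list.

FIRST iteration:
round 1:
  A via A→a a: +{a}
  B via B→a b: +{a}
  S via S→a A: +{a}
  S via S→b b: +{b}
  FIRST[S]={a,b}  FIRST[A]={a}  FIRST[B]={a}
round 2: done
  FIRST[S]={a,b}  FIRST[A]={a}  FIRST[B]={a}

Compute FOLLOW by fixpoint:
initialize: $ ∈ FOLLOW(S)
round 1:
  A→A b: FOLLOW(A) ⊇ FIRST(b) = {b}; new: +{b}
  S→a A: FOLLOW(A) ⊇ FOLLOW(S) ⊇ {$}; new: +{$}
  S→a B: FOLLOW(B) ⊇ FOLLOW(S) ⊇ {$}; new: +{$}
  FOLLOW[S]={$}  FOLLOW[A]={$,b}  FOLLOW[B]={$}
round 2: done
  FOLLOW[S]={$}  FOLLOW[A]={$,b}  FOLLOW[B]={$}

FOLLOW(A) = ["$", "b"]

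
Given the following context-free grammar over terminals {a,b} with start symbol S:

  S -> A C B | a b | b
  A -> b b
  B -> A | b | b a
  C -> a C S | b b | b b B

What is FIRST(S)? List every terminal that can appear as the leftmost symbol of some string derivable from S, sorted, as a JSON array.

FIRST iteration:
pass 1:
  A via A→b b: +{b}
  B via B→A: +{b}
  C via C→a C S: +{a}
  C via C→b b: +{b}
  S via S→A C B: +{b}
  S via S→a b: +{a}
  FIRST(S)={a,b}  FIRST(A)={b}  FIRST(B)={b}  FIRST(C)={a,b}
pass 2: (stable)
  FIRST(S)={a,b}  FIRST(A)={b}  FIRST(B)={b}  FIRST(C)={a,b}

FIRST(S) = ["a", "b"]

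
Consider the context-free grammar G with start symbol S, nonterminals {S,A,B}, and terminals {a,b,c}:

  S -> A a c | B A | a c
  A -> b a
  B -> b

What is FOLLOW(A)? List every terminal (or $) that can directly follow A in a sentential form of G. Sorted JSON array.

FIRST iteration:
pass 1:
  A via A→b a: +{b}
  B via B→b: +{b}
  S via S→A a c: +{b}
  S via S→a c: +{a}
  S: {a,b}  A: {b}  B: {b}
pass 2: — fixpoint
  S: {a,b}  A: {b}  B: {b}

FOLLOW sets:
initialize: $ ∈ FOLLOW(S)
pass 1:
  S→A a c: FOLLOW(A) ⊇ FIRST(a) = {a}; new: +{a}
  S→B A: FOLLOW(B) ⊇ FIRST(A) = {b}; new: +{b}
  S→B A: FOLLOW(A) ⊇ FOLLOW(S) ⊇ {$}; new: +{$}
  FOLLOW(S)={$}  FOLLOW(A)={$,a}  FOLLOW(B)={b}
pass 2: (no change)
  FOLLOW(S)={$}  FOLLOW(A)={$,a}  FOLLOW(B)={b}

FOLLOW(A) = ["$", "a"]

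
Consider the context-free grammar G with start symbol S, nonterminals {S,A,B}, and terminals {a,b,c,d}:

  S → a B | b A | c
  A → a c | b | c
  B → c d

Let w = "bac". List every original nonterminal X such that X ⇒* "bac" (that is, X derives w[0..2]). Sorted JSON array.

Convert to CNF:
  S -> T0 B | T3 A | c
  A -> T0 T1 | b | c
  B -> T1 T2
  T0 -> a
  T1 -> c
  T2 -> d
  T3 -> b

CYK fill (cells [i..j] with 0 ≤ i ≤ j ≤ 2 only):
  [0..0]={A,T3}  "b"  orig:{A}
  [1..1]={T0}  "a"  orig:{}
  [2..2]={A,S,T1}  "c"  orig:{A,S}
  [0..1]=∅  "ba"
  [1..2]={A}  "ac"
  [0..2]={S}  "bac"

Original NTs in T[0,2] deriving "bac": ["S"]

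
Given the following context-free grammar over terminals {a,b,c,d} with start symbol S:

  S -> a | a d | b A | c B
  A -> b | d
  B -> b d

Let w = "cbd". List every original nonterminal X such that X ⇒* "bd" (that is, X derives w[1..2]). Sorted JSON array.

Convert to CNF:
  S -> T0 A | T2 T1 | T3 B | a
  A -> b | d
  B -> T0 T1
  T0 -> b
  T1 -> d
  T2 -> a
  T3 -> c

CYK fill — only the sub-triangle for w[1..2]:
  [1..1]={A,T0}  "b"  orig:{A}
  [2..2]={A,T1}  "d"  orig:{A}
  [1..2]={B,S}  "bd"

Original NTs in T[1,2] deriving "bd": ["B", "S"]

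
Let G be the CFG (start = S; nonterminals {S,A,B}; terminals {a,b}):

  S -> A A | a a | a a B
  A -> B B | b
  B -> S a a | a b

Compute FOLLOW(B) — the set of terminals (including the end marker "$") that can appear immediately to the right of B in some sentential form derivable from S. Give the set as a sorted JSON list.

FIRST iteration:
[1]
  A via A→b: +{b}
  B via B→a b: +{a}
  S via S→A A: +{b}
  S via S→a a: +{a}
  S: {a,b}  A: {b}  B: {a}
[2]
  A via A→B B: +{a}
  B via B→S a a: +{b}
  S: {a,b}  A: {a,b}  B: {a,b}
[3] — fixpoint
  S: {a,b}  A: {a,b}  B: {a,b}

FOLLOW sets:
seed FOLLOW(S) with $
pass 1:
  A→B B: FOLLOW(B) ⊇ FIRST(B) = {a,b}; new: +{a,b}
  B→S a a: FOLLOW(S) ⊇ FIRST(a) = {a}; new: +{a}
  S→A A: FOLLOW(A) ⊇ FIRST(A) = {a,b}; new: +{a,b}
  S→A A: FOLLOW(A) ⊇ FOLLOW(S) ⊇ {$,a}; new: +{$}
  S→a a B: FOLLOW(B) ⊇ FOLLOW(S) ⊇ {$,a}; new: +{$}
  FOLLOW[S]={$,a}  FOLLOW[A]={$,a,b}  FOLLOW[B]={$,a,b}
pass 2: (no change)
  FOLLOW[S]={$,a}  FOLLOW[A]={$,a,b}  FOLLOW[B]={$,a,b}

FOLLOW(B) = ["$", "a", "b"]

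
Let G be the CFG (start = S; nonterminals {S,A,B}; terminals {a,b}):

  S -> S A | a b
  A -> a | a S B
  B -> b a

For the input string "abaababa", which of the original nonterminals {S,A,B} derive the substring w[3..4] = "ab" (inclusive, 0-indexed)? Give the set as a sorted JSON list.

Convert to CNF:
  S -> S A | T0 T1
  A -> T0 X2 | a
  B -> T1 T0
  T0 -> a
  T1 -> b
  X2 -> S B

CYK fill (cells [i..j] with 3 ≤ i ≤ j ≤ 4 only):
  cell(3,3) a: {A,T0}  orig:{A}
  cell(4,4) b: {T1}  orig:{}
  cell(3,4) ab: {S}

Original NTs in T[3,4] deriving "ab": ["S"]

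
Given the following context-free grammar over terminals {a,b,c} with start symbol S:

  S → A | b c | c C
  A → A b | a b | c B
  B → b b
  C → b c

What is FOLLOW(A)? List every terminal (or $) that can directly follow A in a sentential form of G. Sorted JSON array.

FIRST sets, iterate to fixpoint:
pass 1:
  A via A→a b: +{a}
  A via A→c B: +{c}
  B via B→b b: +{b}
  C via C→b c: +{b}
  S via S→A: +{a,c}
  S via S→b c: +{b}
  FIRST(S)={a,b,c}  FIRST(A)={a,c}  FIRST(B)={b}  FIRST(C)={b}
pass 2: (stable)
  FIRST(S)={a,b,c}  FIRST(A)={a,c}  FIRST(B)={b}  FIRST(C)={b}

FOLLOW sets:
seed FOLLOW(S) with $
pass 1:
  A→A b: FOLLOW(A) ⊇ FIRST(b) = {b}; new: +{b}
  A→c B: FOLLOW(B) ⊇ FOLLOW(A) ⊇ {b}; new: +{b}
  S→A: FOLLOW(A) ⊇ FOLLOW(S) ⊇ {$}; new: +{$}
  S→c C: FOLLOW(C) ⊇ FOLLOW(S) ⊇ {$}; new: +{$}
  S: {$}  A: {$,b}  B: {b}  C: {$}
pass 2:
  A→c B: FOLLOW(B) ⊇ FOLLOW(A) ⊇ {$,b}; new: +{$}
  S: {$}  A: {$,b}  B: {$,b}  C: {$}
pass 3: done
  S: {$}  A: {$,b}  B: {$,b}  C: {$}

FOLLOW(A) = ["$", "b"]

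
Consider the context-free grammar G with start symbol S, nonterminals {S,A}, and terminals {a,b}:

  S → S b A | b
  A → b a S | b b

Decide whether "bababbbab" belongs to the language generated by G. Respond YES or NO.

Convert to CNF:
  S -> S X3 | b
  A -> T0 T0 | T0 X2
  T0 -> b
  T1 -> a
  X2 -> T1 S
  X3 -> T0 A

CYK fill:
  [0..0]={S,T0}  "b"  orig:{S}
  [1..1]={T1}  "a"  orig:{}
  [2..2]={S,T0}  "b"  orig:{S}
  [3..3]={T1}  "a"  orig:{}
  [4..4]={S,T0}  "b"  orig:{S}
  [5..5]={S,T0}  "b"  orig:{S}
  [6..6]={S,T0}  "b"  orig:{S}
  [7..7]={T1}  "a"  orig:{}
  [8..8]={S,T0}  "b"  orig:{S}
  [0..1]=∅  "ba"
  [1..2]={X2}  "ab"  orig:{}
  [2..3]=∅  "ba"
  [3..4]={X2}  "ab"  orig:{}
  [4..5]={A}  "bb"
  [5..6]={A}  "bb"
  [6..7]=∅  "ba"
  [7..8]={X2}  "ab"  orig:{}
  [0..2]={A}  "bab"
  [1..3]=∅  "aba"
  [2..4]={A}  "bab"
  [3..5]=∅  "abb"
  [4..6]={X3}  "bbb"  orig:{}
  [5..7]=∅  "bba"
  [6..8]={A}  "bab"
  [0..3]=∅  "baba"
  [1..4]=∅  "abab"
  [2..5]=∅  "babb"
  [3..6]=∅  "abbb"
  [4..7]=∅  "bbba"
  [5..8]={X3}  "bbab"  orig:{}
  [0..4]=∅  "babab"
  [1..5]=∅  "ababb"
  [2..6]=∅  "babbb"
  [3..7]=∅  "abbba"
  [4..8]={S}  "bbbab"
  [0..5]=∅  "bababb"
  [1..6]=∅  "ababbb"
  [2..7]=∅  "babbba"
  [3..8]={X2}  "abbbab"  orig:{}
  [0..6]=∅  "bababbb"
  [1..7]=∅  "ababbba"
  [2..8]={A}  "babbbab"
  [0..7]=∅  "bababbba"
  [1..8]=∅  "ababbbab"
  [0..8]=∅  "bababbbab"

S ∉ T[0,8] ⇒ NO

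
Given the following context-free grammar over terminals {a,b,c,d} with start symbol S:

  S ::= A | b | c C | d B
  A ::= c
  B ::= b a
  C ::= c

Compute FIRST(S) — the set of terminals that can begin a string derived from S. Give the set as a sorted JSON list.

FIRST sets, iterate to fixpoint:
round 1:
  A via A→c: +{c}
  B via B→b a: +{b}
  C via C→c: +{c}
  S via S→A: +{c}
  S via S→b: +{b}
  S via S→d B: +{d}
  S: {b,c,d}  A: {c}  B: {b}  C: {c}
round 2: (no change)
  S: {b,c,d}  A: {c}  B: {b}  C: {c}

FIRST(S) = ["b", "c", "d"]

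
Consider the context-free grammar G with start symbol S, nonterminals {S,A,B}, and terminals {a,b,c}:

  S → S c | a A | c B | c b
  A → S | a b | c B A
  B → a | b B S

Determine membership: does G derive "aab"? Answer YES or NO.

CNF form of G:
  S -> S T0 | T0 B | T0 T2 | T1 A
  A -> S T0 | T0 B | T0 T2 | T0 X3 | T1 A | T1 T2
  B -> T2 X4 | a
  T0 -> c
  T1 -> a
  T2 -> b
  X3 -> B A
  X4 -> B S

CYK fill:
  [0..0]={B,T1}  "a"  orig:{B}
  [1..1]={B,T1}  "a"  orig:{B}
  [2..2]={T2}  "b"  orig:{}
  [0..1]=∅  "aa"
  [1..2]={A}  "ab"
  [0..2]={A,S,X3}  "aab"  orig:{A,S}

S ∈ T[0,2] ⇒ YES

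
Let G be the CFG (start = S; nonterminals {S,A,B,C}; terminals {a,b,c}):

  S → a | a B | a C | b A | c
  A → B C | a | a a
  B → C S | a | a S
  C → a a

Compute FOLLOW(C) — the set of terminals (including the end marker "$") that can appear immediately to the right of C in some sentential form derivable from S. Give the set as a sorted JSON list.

FIRST sets, iterate to fixpoint:
pass 1:
  A via A→a: +{a}
  B via B→a: +{a}
  C via C→a a: +{a}
  S via S→a: +{a}
  S via S→b A: +{b}
  S via S→c: +{c}
  FIRST(S)={a,b,c}  FIRST(A)={a}  FIRST(B)={a}  FIRST(C)={a}
pass 2: — fixpoint
  FIRST(S)={a,b,c}  FIRST(A)={a}  FIRST(B)={a}  FIRST(C)={a}

FOLLOW sets:
FOLLOW(S) := {$}
iter 1:
  A→B C: FOLLOW(B) ⊇ FIRST(C) = {a}; new: +{a}
  B→C S: FOLLOW(C) ⊇ FIRST(S) = {a,b,c}; new: +{a,b,c}
  B→C S: FOLLOW(S) ⊇ FOLLOW(B) ⊇ {a}; new: +{a}
  S→a B: FOLLOW(B) ⊇ FOLLOW(S) ⊇ {$,a}; new: +{$}
  S→a C: FOLLOW(C) ⊇ FOLLOW(S) ⊇ {$,a}; new: +{$}
  S→b A: FOLLOW(A) ⊇ FOLLOW(S) ⊇ {$,a}; new: +{$,a}
  FOLLOW[S]={$,a}  FOLLOW[A]={$,a}  FOLLOW[B]={$,a}  FOLLOW[C]={$,a,b,c}
iter 2: (stable)
  FOLLOW[S]={$,a}  FOLLOW[A]={$,a}  FOLLOW[B]={$,a}  FOLLOW[C]={$,a,b,c}

FOLLOW(C) = ["$", "a", "b", "c"]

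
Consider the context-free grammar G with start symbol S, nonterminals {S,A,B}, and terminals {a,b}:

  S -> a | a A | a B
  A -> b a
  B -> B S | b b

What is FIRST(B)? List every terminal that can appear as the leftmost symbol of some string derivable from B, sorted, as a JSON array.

Compute FIRST by fixpoint:
iter 1:
  A via A→b a: +{b}
  B via B→b b: +{b}
  S via S→a: +{a}
  FIRST(S)={a}  FIRST(A)={b}  FIRST(B)={b}
iter 2: (no change)
  FIRST(S)={a}  FIRST(A)={b}  FIRST(B)={b}

FIRST(B) = ["b"]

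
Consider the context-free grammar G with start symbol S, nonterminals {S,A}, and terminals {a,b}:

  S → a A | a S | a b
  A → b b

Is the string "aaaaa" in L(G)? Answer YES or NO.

CNF form of G:
  S -> T1 A | T1 S | T1 T0
  A -> T0 T0
  T0 -> b
  T1 -> a

Fill CYK table bottom-up:
  [0..0]={T1}  "a"  orig:{}
  [1..1]={T1}  "a"  orig:{}
  [2..2]={T1}  "a"  orig:{}
  [3..3]={T1}  "a"  orig:{}
  [4..4]={T1}  "a"  orig:{}
  [0..1]=∅  "aa"
  [1..2]=∅  "aa"
  [2..3]=∅  "aa"
  [3..4]=∅  "aa"
  [0..2]=∅  "aaa"
  [1..3]=∅  "aaa"
  [2..4]=∅  "aaa"
  [0..3]=∅  "aaaa"
  [1..4]=∅  "aaaa"
  [0..4]=∅  "aaaaa"

S ∉ T[0,4] ⇒ NO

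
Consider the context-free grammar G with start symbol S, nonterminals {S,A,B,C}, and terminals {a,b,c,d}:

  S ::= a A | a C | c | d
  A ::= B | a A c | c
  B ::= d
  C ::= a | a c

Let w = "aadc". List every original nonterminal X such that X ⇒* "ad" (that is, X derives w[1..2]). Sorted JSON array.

CNF form of G:
  S -> T0 A | T0 C | c | d
  A -> T0 X2 | c | d
  B -> d
  C -> T0 T1 | a
  T0 -> a
  T1 -> c
  X2 -> A T1

CYK table (by increasing span) — only the sub-triangle for w[1..2]:
  cell(1,1) a: {C,T0}  orig:{C}
  cell(2,2) d: {A,B,S}
  cell(1,2) ad: {S}

Original NTs in T[1,2] deriving "ad": ["S"]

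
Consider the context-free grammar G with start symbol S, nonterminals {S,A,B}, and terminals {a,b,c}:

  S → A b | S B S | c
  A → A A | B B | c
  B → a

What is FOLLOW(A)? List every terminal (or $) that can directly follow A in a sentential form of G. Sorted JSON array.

FIRST sets, iterate to fixpoint:
[1]
  A via A→c: +{c}
  B via B→a: +{a}
  S via S→A b: +{c}
  S: {c}  A: {c}  B: {a}
[2]
  A via A→B B: +{a}
  S via S→A b: +{a}
  S: {a,c}  A: {a,c}  B: {a}
[3] done
  S: {a,c}  A: {a,c}  B: {a}

FOLLOW sets:
seed FOLLOW(S) with $
[1]
  A→A A: FOLLOW(A) ⊇ FIRST(A) = {a,c}; new: +{a,c}
  A→B B: FOLLOW(B) ⊇ FIRST(B) = {a}; new: +{a}
  A→B B: FOLLOW(B) ⊇ FOLLOW(A) ⊇ {a,c}; new: +{c}
  S→A b: FOLLOW(A) ⊇ FIRST(b) = {b}; new: +{b}
  S→S B S: FOLLOW(S) ⊇ FIRST(B) = {a}; new: +{a}
  S: {$,a}  A: {a,b,c}  B: {a,c}
[2]
  A→B B: FOLLOW(B) ⊇ FOLLOW(A) ⊇ {a,b,c}; new: +{b}
  S: {$,a}  A: {a,b,c}  B: {a,b,c}
[3] done
  S: {$,a}  A: {a,b,c}  B: {a,b,c}

FOLLOW(A) = ["a", "b", "c"]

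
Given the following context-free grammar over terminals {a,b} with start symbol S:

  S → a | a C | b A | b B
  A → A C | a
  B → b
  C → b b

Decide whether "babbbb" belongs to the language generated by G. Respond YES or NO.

Convert to CNF:
  S -> T0 A | T0 B | T1 C | a
  A -> A C | a
  B -> b
  C -> T0 T0
  T0 -> b
  T1 -> a

CYK fill:
  [0..0]={B,T0}  "b"  orig:{B}
  [1..1]={A,S,T1}  "a"  orig:{A,S}
  [2..2]={B,T0}  "b"  orig:{B}
  [3..3]={B,T0}  "b"  orig:{B}
  [4..4]={B,T0}  "b"  orig:{B}
  [5..5]={B,T0}  "b"  orig:{B}
  [0..1]={S}  "ba"
  [1..2]=∅  "ab"
  [2..3]={C,S}  "bb"
  [3..4]={C,S}  "bb"
  [4..5]={C,S}  "bb"
  [0..2]=∅  "bab"
  [1..3]={A,S}  "abb"
  [2..4]=∅  "bbb"
  [3..5]=∅  "bbb"
  [0..3]={S}  "babb"
  [1..4]=∅  "abbb"
  [2..5]=∅  "bbbb"
  [0..4]=∅  "babbb"
  [1..5]={A}  "abbbb"
  [0..5]={S}  "babbbb"

S ∈ T[0,5] ⇒ YES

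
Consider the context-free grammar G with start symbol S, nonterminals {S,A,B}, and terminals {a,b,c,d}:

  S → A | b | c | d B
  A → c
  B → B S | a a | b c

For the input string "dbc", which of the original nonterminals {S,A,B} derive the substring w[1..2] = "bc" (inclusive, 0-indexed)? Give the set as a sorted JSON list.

Convert to CNF:
  S -> T3 B | b | c
  A -> c
  B -> B S | T0 T0 | T1 T2
  T0 -> a
  T1 -> b
  T2 -> c
  T3 -> d

CYK fill — only the sub-triangle for w[1..2]:
  T[1,1] 'b' = {S,T1}  orig:{S}
  T[2,2] 'c' = {A,S,T2}  orig:{A,S}
  T[1,2] 'bc' = {B}

Original NTs in T[1,2] deriving "bc": ["B"]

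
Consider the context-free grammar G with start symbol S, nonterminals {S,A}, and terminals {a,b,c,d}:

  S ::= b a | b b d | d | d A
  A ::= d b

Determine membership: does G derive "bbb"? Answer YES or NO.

CNF form of G:
  S -> T0 A | T1 T2 | T1 X3 | d
  A -> T0 T1
  T0 -> d
  T1 -> b
  T2 -> a
  X3 -> T1 T0

CYK table (by increasing span):
  cell(0,0) b: {T1}  orig:{}
  cell(1,1) b: {T1}  orig:{}
  cell(2,2) b: {T1}  orig:{}
  cell(0,1) bb: ∅
  cell(1,2) bb: ∅
  cell(0,2) bbb: ∅

S ∉ T[0,2] ⇒ NO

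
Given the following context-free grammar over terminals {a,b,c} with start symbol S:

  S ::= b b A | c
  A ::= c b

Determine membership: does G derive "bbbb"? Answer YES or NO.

Convert to CNF:
  S -> T1 X2 | c
  A -> T0 T1
  T0 -> c
  T1 -> b
  X2 -> T1 A

CYK fill:
  T[0,0] 'b' = {T1}  orig:{}
  T[1,1] 'b' = {T1}  orig:{}
  T[2,2] 'b' = {T1}  orig:{}
  T[3,3] 'b' = {T1}  orig:{}
  T[0,1] 'bb' = ∅
  T[1,2] 'bb' = ∅
  T[2,3] 'bb' = ∅
  T[0,2] 'bbb' = ∅
  T[1,3] 'bbb' = ∅
  T[0,3] 'bbbb' = ∅

S ∉ T[0,3] ⇒ NO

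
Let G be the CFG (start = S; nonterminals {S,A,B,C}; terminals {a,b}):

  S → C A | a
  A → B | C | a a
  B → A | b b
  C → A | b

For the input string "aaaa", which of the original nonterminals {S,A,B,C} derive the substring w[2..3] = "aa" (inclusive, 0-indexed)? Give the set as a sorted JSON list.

Convert to CNF:
  S -> C A | a
  A -> T0 T0 | T1 T1 | b
  B -> T0 T0 | T1 T1 | b
  C -> T0 T0 | T1 T1 | b
  T0 -> a
  T1 -> b

CYK table (by increasing span), restricted to cells inside w[2..3]:
  cell(2,2) a: {S,T0}  orig:{S}
  cell(3,3) a: {S,T0}  orig:{S}
  cell(2,3) aa: {A,B,C}

Original NTs in T[2,3] deriving "aa": ["A", "B", "C"]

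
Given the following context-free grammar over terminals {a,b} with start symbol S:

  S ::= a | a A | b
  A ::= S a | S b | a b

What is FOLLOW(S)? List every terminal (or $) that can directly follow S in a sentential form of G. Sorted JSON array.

Compute FIRST by fixpoint:
iter 1:
  A via A→a b: +{a}
  S via S→a: +{a}
  S via S→b: +{b}
  FIRST(S)={a,b}  FIRST(A)={a}
iter 2:
  A via A→S a: +{b}
  FIRST(S)={a,b}  FIRST(A)={a,b}
iter 3: (stable)
  FIRST(S)={a,b}  FIRST(A)={a,b}

Compute FOLLOW by fixpoint:
initialize: $ ∈ FOLLOW(S)
iter 1:
  A→S a: FOLLOW(S) ⊇ FIRST(a) = {a}; new: +{a}
  A→S b: FOLLOW(S) ⊇ FIRST(b) = {b}; new: +{b}
  S→a A: FOLLOW(A) ⊇ FOLLOW(S) ⊇ {$,a,b}; new: +{$,a,b}
  S: {$,a,b}  A: {$,a,b}
iter 2: — fixpoint
  S: {$,a,b}  A: {$,a,b}

FOLLOW(S) = ["$", "a", "b"]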